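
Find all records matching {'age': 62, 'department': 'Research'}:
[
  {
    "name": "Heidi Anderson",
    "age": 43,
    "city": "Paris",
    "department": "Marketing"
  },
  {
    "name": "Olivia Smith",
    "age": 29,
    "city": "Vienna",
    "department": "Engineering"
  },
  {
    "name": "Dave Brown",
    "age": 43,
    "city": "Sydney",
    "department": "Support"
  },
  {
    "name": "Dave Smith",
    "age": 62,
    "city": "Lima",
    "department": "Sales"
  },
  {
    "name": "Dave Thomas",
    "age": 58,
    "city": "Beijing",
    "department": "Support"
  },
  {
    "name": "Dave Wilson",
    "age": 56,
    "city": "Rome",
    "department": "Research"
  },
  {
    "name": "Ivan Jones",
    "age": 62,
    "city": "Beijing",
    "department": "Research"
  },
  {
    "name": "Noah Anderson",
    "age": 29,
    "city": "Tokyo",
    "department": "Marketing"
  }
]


Search criteria: {'age': 62, 'department': 'Research'}

Checking 8 records:
  Heidi Anderson: {age: 43, department: Marketing}
  Olivia Smith: {age: 29, department: Engineering}
  Dave Brown: {age: 43, department: Support}
  Dave Smith: {age: 62, department: Sales}
  Dave Thomas: {age: 58, department: Support}
  Dave Wilson: {age: 56, department: Research}
  Ivan Jones: {age: 62, department: Research} <-- MATCH
  Noah Anderson: {age: 29, department: Marketing}

Matches: ["Ivan Jones"]

["Ivan Jones"]


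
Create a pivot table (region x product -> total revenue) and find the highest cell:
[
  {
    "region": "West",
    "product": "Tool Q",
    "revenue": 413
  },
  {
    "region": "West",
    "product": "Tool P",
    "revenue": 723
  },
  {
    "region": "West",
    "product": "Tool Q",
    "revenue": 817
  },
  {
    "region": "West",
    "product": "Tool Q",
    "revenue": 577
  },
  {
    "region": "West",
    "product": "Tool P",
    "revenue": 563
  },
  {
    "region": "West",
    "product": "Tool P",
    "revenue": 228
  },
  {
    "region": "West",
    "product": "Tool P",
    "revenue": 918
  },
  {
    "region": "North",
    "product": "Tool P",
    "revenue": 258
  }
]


Pivot: region (rows) x product (columns) -> total revenue

     Tool P        Tool Q      
North          258             0  
West          2432          1807  

Highest: West / Tool P = $2432

West / Tool P = $2432


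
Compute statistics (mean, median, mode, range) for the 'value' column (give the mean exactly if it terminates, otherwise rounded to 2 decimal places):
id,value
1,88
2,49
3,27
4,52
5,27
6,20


Data: [88, 49, 27, 52, 27, 20]
Count: 6
Sum: 263
Mean: 263/6 ≈ 43.83 (rounded to 2 decimal places)
Sorted: [20, 27, 27, 49, 52, 88]
Median: 38.0
Mode: 27 (2 times)
Range: 88 - 20 = 68
Min: 20, Max: 88

mean≈43.83, median=38.0, mode=27, range=68


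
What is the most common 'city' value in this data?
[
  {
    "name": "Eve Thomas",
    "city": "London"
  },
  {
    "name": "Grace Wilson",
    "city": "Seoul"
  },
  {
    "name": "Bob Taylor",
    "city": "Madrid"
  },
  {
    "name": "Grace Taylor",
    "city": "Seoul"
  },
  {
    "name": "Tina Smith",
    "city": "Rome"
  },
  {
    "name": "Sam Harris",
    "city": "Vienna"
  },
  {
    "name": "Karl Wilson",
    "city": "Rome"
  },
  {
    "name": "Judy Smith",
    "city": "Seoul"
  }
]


Counting 'city' values across 8 records:

  Seoul: 3 ###
  Rome: 2 ##
  London: 1 #
  Madrid: 1 #
  Vienna: 1 #

Most common: Seoul (3 times)

Seoul (3 times)


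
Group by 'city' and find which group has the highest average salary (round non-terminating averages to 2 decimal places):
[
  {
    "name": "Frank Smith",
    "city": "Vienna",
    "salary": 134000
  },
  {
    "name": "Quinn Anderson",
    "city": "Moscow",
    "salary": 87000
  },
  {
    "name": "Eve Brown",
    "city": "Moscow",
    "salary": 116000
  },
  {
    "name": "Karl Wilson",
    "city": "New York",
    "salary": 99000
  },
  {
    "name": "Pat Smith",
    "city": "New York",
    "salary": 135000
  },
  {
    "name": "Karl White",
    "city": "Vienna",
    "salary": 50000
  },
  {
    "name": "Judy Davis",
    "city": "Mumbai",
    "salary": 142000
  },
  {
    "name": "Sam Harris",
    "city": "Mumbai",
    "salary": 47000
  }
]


Group by: city

Groups:
  Moscow: 2 people, avg salary = 203000/2 = $101500
  Mumbai: 2 people, avg salary = 189000/2 = $94500
  New York: 2 people, avg salary = 234000/2 = $117000
  Vienna: 2 people, avg salary = 184000/2 = $92000

Highest average salary: New York ($117000)

New York ($117000)


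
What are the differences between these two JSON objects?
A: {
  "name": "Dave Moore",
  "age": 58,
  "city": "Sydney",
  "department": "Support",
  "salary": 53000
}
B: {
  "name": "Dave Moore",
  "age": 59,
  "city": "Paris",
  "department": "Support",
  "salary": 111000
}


Comparing each field (in key order):
  name: same
  age: DIFFERENT
  city: DIFFERENT
  department: same
  salary: DIFFERENT
Differences:
  age: 58 -> 59
  city: Sydney -> Paris
  salary: 53000 -> 111000

3 field(s) changed

3 changes: age, city, salary


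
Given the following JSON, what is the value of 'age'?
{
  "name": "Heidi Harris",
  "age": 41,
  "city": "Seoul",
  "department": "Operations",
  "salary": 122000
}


Looking up field 'age'
Value: 41

41


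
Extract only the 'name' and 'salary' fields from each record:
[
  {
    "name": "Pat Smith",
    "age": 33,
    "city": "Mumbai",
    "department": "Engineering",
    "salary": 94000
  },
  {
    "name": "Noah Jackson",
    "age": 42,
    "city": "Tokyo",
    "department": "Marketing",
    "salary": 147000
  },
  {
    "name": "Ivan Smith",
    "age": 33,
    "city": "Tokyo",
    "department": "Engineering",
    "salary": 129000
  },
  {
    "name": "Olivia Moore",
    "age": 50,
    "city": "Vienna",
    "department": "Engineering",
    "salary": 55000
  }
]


Original: 4 records with fields: name, age, city, department, salary
Keep: ['name', 'salary']
Drop: ['age', 'city', 'department']
Result: 4 records, 2 fields each

[
  {
    "name": "Pat Smith",
    "salary": 94000
  },
  {
    "name": "Noah Jackson",
    "salary": 147000
  },
  {
    "name": "Ivan Smith",
    "salary": 129000
  },
  {
    "name": "Olivia Moore",
    "salary": 55000
  }
]


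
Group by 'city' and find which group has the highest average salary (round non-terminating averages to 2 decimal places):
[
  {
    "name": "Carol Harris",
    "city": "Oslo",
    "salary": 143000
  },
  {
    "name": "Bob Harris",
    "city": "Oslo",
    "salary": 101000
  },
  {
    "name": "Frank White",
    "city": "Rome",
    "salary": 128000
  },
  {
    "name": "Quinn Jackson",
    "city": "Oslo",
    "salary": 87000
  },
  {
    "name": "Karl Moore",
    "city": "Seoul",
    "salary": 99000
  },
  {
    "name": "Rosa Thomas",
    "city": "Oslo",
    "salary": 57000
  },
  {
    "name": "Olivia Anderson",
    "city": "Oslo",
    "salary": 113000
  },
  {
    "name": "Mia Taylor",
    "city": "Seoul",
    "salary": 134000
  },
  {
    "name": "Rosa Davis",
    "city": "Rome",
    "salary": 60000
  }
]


Group by: city

Groups:
  Oslo: 5 people, avg salary = 501000/5 = $100200
  Rome: 2 people, avg salary = 188000/2 = $94000
  Seoul: 2 people, avg salary = 233000/2 = $116500

Highest average salary: Seoul ($116500)

Seoul ($116500)


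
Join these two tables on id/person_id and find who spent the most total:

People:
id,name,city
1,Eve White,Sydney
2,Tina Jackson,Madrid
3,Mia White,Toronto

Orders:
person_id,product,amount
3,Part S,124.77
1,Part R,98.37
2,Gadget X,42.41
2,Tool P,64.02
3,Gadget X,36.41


Join on: people.id = orders.person_id

Joined rows:
  Mia White (Toronto) bought Part S for $124.77
  Eve White (Sydney) bought Part R for $98.37
  Tina Jackson (Madrid) bought Gadget X for $42.41
  Tina Jackson (Madrid) bought Tool P for $64.02
  Mia White (Toronto) bought Gadget X for $36.41

Total per person:
  Mia White: $161.18
  Tina Jackson: $106.43
  Eve White: $98.37

Top spender: Mia White ($161.18)

Mia White ($161.18)


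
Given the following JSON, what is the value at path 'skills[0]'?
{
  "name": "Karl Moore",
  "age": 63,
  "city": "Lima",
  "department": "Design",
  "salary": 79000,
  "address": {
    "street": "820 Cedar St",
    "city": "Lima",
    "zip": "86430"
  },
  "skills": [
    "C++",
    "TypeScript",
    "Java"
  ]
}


Query: skills[0]
Path: skills -> first element
Value: C++

C++


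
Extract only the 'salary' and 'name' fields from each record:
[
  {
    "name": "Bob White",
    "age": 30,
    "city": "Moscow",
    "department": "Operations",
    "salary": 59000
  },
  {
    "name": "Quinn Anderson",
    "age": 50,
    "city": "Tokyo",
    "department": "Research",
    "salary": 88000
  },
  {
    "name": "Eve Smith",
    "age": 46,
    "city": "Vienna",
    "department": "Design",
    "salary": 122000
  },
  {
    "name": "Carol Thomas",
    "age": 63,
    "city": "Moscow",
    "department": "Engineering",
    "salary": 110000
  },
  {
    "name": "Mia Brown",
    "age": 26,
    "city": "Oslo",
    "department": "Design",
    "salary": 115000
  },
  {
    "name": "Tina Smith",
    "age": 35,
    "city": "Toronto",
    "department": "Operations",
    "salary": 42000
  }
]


Original: 6 records with fields: name, age, city, department, salary
Keep: ['salary', 'name']
Drop: ['age', 'city', 'department']
Result: 6 records, 2 fields each

[
  {
    "salary": 59000,
    "name": "Bob White"
  },
  {
    "salary": 88000,
    "name": "Quinn Anderson"
  },
  {
    "salary": 122000,
    "name": "Eve Smith"
  },
  {
    "salary": 110000,
    "name": "Carol Thomas"
  },
  {
    "salary": 115000,
    "name": "Mia Brown"
  },
  {
    "salary": 42000,
    "name": "Tina Smith"
  }
]


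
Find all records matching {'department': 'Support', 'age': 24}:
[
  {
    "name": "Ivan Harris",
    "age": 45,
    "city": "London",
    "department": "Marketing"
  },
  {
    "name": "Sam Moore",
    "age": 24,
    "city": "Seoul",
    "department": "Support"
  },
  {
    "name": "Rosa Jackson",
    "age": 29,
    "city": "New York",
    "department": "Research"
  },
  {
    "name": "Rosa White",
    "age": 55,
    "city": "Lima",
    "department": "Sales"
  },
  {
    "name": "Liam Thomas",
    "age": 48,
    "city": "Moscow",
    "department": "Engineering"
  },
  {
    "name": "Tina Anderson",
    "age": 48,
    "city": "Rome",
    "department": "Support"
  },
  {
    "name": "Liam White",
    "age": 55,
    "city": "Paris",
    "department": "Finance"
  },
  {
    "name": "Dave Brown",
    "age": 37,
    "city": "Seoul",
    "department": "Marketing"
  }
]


Search criteria: {'department': 'Support', 'age': 24}

Checking 8 records:
  Ivan Harris: {department: Marketing, age: 45}
  Sam Moore: {department: Support, age: 24} <-- MATCH
  Rosa Jackson: {department: Research, age: 29}
  Rosa White: {department: Sales, age: 55}
  Liam Thomas: {department: Engineering, age: 48}
  Tina Anderson: {department: Support, age: 48}
  Liam White: {department: Finance, age: 55}
  Dave Brown: {department: Marketing, age: 37}

Matches: ["Sam Moore"]

["Sam Moore"]


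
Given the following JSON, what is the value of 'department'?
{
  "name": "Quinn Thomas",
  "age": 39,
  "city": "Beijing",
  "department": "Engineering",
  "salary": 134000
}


Looking up field 'department'
Value: Engineering

Engineering


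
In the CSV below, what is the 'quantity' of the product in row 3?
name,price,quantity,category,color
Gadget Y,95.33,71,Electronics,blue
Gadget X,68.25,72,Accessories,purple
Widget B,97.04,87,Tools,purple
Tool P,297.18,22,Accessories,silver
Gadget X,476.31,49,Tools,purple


Query: Row 3 ('Widget B'), column 'quantity'
Value: 87

87


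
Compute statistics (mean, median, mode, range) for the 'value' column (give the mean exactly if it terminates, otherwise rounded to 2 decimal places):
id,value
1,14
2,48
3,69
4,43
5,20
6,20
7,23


Data: [14, 48, 69, 43, 20, 20, 23]
Count: 7
Sum: 237
Mean: 237/7 ≈ 33.86 (rounded to 2 decimal places)
Sorted: [14, 20, 20, 23, 43, 48, 69]
Median: 23.0
Mode: 20 (2 times)
Range: 69 - 14 = 55
Min: 14, Max: 69

mean≈33.86, median=23.0, mode=20, range=55


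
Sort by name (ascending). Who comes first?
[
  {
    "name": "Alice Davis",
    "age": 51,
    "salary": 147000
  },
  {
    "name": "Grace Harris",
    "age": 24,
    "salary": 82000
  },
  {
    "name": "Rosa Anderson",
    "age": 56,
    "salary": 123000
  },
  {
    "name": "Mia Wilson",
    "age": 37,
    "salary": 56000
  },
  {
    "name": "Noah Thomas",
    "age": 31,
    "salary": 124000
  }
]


Sort by: name (ascending)

Sorted order:
  1. Alice Davis (name = Alice Davis)
  2. Grace Harris (name = Grace Harris)
  3. Mia Wilson (name = Mia Wilson)
  4. Noah Thomas (name = Noah Thomas)
  5. Rosa Anderson (name = Rosa Anderson)

First: Alice Davis

Alice Davis


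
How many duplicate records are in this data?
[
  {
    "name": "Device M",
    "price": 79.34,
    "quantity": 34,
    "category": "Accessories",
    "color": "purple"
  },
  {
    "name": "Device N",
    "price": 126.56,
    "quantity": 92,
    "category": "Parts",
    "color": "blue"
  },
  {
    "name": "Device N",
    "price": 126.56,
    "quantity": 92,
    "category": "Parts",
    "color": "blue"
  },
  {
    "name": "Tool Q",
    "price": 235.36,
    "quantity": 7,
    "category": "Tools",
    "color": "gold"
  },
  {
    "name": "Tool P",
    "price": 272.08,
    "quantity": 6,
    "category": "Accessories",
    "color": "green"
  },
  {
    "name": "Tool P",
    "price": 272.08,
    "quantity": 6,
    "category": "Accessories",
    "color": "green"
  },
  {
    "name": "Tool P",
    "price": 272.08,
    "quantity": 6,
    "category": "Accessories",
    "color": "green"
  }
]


Checking 7 records for duplicates:

  Row 1: Device M ($79.34, qty 34)
  Row 2: Device N ($126.56, qty 92)
  Row 3: Device N ($126.56, qty 92) <-- DUPLICATE
  Row 4: Tool Q ($235.36, qty 7)
  Row 5: Tool P ($272.08, qty 6)
  Row 6: Tool P ($272.08, qty 6) <-- DUPLICATE
  Row 7: Tool P ($272.08, qty 6) <-- DUPLICATE

Duplicates found: 3
Unique records: 4

3 duplicates, 4 unique


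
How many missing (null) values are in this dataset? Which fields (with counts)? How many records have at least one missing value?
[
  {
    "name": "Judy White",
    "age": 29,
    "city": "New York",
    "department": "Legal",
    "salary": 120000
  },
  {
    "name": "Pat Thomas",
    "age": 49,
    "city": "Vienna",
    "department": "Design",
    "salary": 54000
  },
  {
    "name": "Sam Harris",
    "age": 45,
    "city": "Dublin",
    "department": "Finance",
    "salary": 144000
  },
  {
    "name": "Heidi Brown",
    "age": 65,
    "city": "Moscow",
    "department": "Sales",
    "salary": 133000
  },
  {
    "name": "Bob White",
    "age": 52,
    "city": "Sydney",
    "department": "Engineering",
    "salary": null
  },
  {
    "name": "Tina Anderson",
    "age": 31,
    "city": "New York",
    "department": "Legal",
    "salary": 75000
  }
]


Checking for missing (null) values in 6 records:

  Judy White: complete
  Pat Thomas: complete
  Sam Harris: complete
  Heidi Brown: complete
  Bob White: salary
  Tina Anderson: complete

Per field:
  name: 0 missing
  age: 0 missing
  city: 0 missing
  department: 0 missing
  salary: 1 missing

Total missing values: 1
Records with any missing: 1

1 missing values (salary: 1); 1 incomplete records


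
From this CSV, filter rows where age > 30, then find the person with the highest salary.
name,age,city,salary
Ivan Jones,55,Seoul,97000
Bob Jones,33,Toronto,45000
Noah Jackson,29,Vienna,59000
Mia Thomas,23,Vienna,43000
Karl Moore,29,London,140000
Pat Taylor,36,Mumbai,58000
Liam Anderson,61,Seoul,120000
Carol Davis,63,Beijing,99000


Filter: age > 30
Sort by: salary (descending)

Filtered records (5):
  Liam Anderson, age 61, salary $120000
  Carol Davis, age 63, salary $99000
  Ivan Jones, age 55, salary $97000
  Pat Taylor, age 36, salary $58000
  Bob Jones, age 33, salary $45000

Highest salary: Liam Anderson ($120000)

Liam Anderson


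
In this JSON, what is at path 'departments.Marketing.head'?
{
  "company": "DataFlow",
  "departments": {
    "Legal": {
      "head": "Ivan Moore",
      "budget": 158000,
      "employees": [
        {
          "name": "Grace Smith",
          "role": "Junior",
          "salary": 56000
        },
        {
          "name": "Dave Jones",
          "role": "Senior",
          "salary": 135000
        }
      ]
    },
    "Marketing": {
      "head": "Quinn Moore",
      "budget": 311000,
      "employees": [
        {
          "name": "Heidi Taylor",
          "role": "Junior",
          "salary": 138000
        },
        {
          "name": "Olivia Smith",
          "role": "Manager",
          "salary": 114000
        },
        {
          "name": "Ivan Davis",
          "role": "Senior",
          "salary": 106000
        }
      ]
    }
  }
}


Path: departments.Marketing.head

Navigate:
  -> departments
  -> Marketing
  -> head = 'Quinn Moore'

Quinn Moore


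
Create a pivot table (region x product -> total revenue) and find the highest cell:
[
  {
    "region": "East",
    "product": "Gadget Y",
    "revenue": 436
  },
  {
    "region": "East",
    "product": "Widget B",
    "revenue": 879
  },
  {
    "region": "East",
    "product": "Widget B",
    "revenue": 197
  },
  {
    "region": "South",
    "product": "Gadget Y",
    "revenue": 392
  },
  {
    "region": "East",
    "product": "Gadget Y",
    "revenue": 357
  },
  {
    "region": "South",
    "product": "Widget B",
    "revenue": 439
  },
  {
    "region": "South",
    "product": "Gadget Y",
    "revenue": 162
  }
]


Pivot: region (rows) x product (columns) -> total revenue

     Gadget Y      Widget B    
East           793          1076  
South          554           439  

Highest: East / Widget B = $1076

East / Widget B = $1076


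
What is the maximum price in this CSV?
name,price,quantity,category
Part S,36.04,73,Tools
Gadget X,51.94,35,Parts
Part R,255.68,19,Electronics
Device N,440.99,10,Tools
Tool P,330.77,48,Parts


Computing maximum price:
Values: [36.04, 51.94, 255.68, 440.99, 330.77]
Max = 440.99

440.99


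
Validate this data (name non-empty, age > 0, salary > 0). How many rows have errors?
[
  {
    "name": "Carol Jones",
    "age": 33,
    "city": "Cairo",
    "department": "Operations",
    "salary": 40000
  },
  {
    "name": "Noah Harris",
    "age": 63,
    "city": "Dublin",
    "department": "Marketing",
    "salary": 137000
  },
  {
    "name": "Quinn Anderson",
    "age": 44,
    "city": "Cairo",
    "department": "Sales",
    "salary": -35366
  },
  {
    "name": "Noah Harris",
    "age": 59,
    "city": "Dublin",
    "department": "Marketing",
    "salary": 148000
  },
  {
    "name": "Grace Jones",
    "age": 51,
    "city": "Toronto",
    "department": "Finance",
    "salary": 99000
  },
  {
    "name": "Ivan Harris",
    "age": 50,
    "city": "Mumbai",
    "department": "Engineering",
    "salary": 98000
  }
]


Validating 6 records:
Rules: name non-empty, age > 0, salary > 0

  Row 1 (Carol Jones): OK
  Row 2 (Noah Harris): OK
  Row 3 (Quinn Anderson): negative salary: -35366
  Row 4 (Noah Harris): OK
  Row 5 (Grace Jones): OK
  Row 6 (Ivan Harris): OK

Total errors: 1

1 errors


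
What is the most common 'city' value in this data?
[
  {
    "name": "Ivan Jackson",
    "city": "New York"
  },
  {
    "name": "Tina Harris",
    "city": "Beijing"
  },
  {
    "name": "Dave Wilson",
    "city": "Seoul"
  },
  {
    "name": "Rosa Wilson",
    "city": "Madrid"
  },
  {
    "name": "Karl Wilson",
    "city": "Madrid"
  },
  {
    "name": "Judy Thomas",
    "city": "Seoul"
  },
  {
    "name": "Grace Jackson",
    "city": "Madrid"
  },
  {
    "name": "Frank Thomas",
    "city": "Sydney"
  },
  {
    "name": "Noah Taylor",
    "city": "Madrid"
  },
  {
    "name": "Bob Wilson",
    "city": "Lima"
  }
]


Counting 'city' values across 10 records:

  Madrid: 4 ####
  Seoul: 2 ##
  New York: 1 #
  Beijing: 1 #
  Sydney: 1 #
  Lima: 1 #

Most common: Madrid (4 times)

Madrid (4 times)


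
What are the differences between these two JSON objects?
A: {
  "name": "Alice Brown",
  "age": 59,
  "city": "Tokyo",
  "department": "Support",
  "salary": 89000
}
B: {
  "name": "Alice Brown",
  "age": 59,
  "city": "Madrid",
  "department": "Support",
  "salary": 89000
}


Comparing each field (in key order):
  name: same
  age: same
  city: DIFFERENT
  department: same
  salary: same
Differences:
  city: Tokyo -> Madrid

1 field(s) changed

1 change: city


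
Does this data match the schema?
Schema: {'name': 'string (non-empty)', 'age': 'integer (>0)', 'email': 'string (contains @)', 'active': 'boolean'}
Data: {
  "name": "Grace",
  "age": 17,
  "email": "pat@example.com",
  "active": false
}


Validating each field against schema:
  name: OK (non-empty string)
  age: OK (positive integer)
  email: OK (string with @)
  active: OK (boolean)

Result: VALID

VALID


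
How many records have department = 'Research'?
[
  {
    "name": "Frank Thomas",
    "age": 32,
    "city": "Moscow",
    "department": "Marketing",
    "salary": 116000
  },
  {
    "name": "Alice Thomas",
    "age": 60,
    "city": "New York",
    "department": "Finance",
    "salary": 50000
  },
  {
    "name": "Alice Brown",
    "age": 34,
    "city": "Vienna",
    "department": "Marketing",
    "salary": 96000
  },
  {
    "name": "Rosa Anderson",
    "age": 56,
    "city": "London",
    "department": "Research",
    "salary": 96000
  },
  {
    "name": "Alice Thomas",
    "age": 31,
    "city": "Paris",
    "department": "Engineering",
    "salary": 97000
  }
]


Data: 5 records
Condition: department = 'Research'

Checking each record:
  Frank Thomas: Marketing
  Alice Thomas: Finance
  Alice Brown: Marketing
  Rosa Anderson: Research MATCH
  Alice Thomas: Engineering

Count: 1

1


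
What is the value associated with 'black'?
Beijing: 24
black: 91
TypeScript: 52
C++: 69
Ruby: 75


Looking up key 'black'
Value: 91

91


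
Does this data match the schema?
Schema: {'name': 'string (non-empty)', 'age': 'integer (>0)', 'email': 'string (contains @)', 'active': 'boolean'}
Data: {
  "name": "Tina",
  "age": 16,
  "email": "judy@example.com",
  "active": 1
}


Validating each field against schema:
  name: OK (non-empty string)
  age: OK (positive integer)
  email: OK (string with @)
  active: FAIL (1 is not a boolean)

Result: INVALID (1 error: active)

INVALID (1 error: active)


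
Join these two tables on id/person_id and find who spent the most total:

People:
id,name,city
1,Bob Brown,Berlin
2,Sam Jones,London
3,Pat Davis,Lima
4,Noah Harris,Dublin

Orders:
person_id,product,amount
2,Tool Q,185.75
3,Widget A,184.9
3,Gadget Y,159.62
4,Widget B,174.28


Join on: people.id = orders.person_id

Joined rows:
  Sam Jones (London) bought Tool Q for $185.75
  Pat Davis (Lima) bought Widget A for $184.9
  Pat Davis (Lima) bought Gadget Y for $159.62
  Noah Harris (Dublin) bought Widget B for $174.28

Total per person:
  Pat Davis: $344.52
  Sam Jones: $185.75
  Noah Harris: $174.28

Top spender: Pat Davis ($344.52)

Pat Davis ($344.52)


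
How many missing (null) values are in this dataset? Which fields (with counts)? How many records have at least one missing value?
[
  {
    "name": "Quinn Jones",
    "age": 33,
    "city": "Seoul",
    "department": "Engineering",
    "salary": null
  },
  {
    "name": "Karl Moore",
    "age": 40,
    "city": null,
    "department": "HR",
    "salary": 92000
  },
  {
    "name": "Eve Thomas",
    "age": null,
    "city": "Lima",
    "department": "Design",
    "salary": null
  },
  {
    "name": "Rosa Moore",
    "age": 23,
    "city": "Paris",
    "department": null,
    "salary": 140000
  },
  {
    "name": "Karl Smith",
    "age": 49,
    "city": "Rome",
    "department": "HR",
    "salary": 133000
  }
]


Checking for missing (null) values in 5 records:

  Quinn Jones: salary
  Karl Moore: city
  Eve Thomas: age, salary
  Rosa Moore: department
  Karl Smith: complete

Per field:
  name: 0 missing
  age: 1 missing
  city: 1 missing
  department: 1 missing
  salary: 2 missing

Total missing values: 5
Records with any missing: 4

5 missing values (age: 1, city: 1, department: 1, salary: 2); 4 incomplete records


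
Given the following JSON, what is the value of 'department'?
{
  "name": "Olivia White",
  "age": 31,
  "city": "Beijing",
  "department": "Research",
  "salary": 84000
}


Looking up field 'department'
Value: Research

Research


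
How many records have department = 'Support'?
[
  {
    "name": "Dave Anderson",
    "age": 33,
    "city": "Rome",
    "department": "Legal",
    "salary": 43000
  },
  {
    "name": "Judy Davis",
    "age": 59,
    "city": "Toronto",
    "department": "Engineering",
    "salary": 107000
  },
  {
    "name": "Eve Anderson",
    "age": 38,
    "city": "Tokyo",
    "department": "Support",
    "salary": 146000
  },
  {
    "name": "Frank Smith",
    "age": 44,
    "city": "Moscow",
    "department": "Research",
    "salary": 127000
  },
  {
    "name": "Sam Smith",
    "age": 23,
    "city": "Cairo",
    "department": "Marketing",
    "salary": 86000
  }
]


Data: 5 records
Condition: department = 'Support'

Checking each record:
  Dave Anderson: Legal
  Judy Davis: Engineering
  Eve Anderson: Support MATCH
  Frank Smith: Research
  Sam Smith: Marketing

Count: 1

1


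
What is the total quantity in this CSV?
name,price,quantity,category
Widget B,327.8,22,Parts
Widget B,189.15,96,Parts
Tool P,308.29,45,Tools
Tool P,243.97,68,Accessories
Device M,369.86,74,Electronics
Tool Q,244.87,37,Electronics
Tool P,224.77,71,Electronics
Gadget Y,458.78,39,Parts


Computing total quantity:
Values: [22, 96, 45, 68, 74, 37, 71, 39]
Sum = 452

452


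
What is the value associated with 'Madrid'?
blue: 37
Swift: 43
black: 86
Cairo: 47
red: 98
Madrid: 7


Looking up key 'Madrid'
Value: 7

7


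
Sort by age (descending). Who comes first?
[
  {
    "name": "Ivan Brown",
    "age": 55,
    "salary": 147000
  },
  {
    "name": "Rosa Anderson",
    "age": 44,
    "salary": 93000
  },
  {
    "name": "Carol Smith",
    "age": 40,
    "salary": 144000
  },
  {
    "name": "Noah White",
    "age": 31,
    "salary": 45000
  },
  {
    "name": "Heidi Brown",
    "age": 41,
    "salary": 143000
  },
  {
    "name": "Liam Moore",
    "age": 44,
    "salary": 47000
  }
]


Sort by: age (descending)

Sorted order:
  1. Ivan Brown (age = 55)
  2. Rosa Anderson (age = 44)
  3. Liam Moore (age = 44)
  4. Heidi Brown (age = 41)
  5. Carol Smith (age = 40)
  6. Noah White (age = 31)

First: Ivan Brown

Ivan Brown


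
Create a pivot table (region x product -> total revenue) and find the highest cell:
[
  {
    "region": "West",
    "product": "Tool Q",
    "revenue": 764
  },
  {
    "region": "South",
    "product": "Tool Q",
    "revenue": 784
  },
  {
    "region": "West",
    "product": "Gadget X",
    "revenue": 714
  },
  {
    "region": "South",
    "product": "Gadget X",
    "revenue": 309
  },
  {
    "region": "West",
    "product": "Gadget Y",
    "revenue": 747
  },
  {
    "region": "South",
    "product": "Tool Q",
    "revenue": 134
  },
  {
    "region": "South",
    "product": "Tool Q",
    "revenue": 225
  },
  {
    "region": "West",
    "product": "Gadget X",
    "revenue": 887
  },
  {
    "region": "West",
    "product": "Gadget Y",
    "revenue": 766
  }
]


Pivot: region (rows) x product (columns) -> total revenue

     Gadget X      Gadget Y      Tool Q      
South          309             0          1143  
West          1601          1513           764  

Highest: West / Gadget X = $1601

West / Gadget X = $1601


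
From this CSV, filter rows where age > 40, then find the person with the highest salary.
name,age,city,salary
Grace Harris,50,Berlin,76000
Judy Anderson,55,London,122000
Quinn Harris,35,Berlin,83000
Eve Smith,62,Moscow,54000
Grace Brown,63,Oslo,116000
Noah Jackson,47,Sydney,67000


Filter: age > 40
Sort by: salary (descending)

Filtered records (5):
  Judy Anderson, age 55, salary $122000
  Grace Brown, age 63, salary $116000
  Grace Harris, age 50, salary $76000
  Noah Jackson, age 47, salary $67000
  Eve Smith, age 62, salary $54000

Highest salary: Judy Anderson ($122000)

Judy Anderson


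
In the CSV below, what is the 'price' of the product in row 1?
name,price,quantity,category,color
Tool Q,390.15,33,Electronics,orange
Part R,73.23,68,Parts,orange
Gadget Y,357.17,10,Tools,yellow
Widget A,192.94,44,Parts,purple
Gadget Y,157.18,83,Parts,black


Query: Row 1 ('Tool Q'), column 'price'
Value: 390.15

390.15


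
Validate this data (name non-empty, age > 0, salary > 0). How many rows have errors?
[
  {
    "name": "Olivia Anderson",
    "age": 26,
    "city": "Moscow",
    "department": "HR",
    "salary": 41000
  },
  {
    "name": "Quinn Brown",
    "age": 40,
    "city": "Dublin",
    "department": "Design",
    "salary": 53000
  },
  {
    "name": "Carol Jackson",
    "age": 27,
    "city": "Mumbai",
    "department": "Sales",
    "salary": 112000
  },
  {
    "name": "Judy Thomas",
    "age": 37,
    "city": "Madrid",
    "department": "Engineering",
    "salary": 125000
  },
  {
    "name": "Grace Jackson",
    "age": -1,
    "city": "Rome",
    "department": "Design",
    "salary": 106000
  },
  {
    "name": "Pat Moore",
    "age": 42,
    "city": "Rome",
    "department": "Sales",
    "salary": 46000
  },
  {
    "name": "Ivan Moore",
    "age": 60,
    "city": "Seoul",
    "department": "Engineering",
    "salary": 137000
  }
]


Validating 7 records:
Rules: name non-empty, age > 0, salary > 0

  Row 1 (Olivia Anderson): OK
  Row 2 (Quinn Brown): OK
  Row 3 (Carol Jackson): OK
  Row 4 (Judy Thomas): OK
  Row 5 (Grace Jackson): negative age: -1
  Row 6 (Pat Moore): OK
  Row 7 (Ivan Moore): OK

Total errors: 1

1 errors


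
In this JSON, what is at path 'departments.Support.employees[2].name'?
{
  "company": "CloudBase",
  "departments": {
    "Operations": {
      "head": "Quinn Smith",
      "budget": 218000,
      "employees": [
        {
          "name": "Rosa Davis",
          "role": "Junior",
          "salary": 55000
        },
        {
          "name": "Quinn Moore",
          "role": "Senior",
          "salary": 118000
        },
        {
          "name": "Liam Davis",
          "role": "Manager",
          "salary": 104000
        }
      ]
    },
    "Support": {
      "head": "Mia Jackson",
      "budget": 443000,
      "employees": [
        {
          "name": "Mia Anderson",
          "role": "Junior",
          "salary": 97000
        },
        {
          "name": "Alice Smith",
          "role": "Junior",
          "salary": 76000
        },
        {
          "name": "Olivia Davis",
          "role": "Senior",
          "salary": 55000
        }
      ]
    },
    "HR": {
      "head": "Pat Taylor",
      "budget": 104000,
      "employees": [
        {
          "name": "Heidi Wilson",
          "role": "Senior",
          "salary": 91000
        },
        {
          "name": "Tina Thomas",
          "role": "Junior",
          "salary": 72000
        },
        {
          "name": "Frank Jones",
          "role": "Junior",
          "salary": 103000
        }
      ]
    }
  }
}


Path: departments.Support.employees[2].name

Navigate:
  -> departments
  -> Support
  -> employees[2].name = 'Olivia Davis'

Olivia Davis


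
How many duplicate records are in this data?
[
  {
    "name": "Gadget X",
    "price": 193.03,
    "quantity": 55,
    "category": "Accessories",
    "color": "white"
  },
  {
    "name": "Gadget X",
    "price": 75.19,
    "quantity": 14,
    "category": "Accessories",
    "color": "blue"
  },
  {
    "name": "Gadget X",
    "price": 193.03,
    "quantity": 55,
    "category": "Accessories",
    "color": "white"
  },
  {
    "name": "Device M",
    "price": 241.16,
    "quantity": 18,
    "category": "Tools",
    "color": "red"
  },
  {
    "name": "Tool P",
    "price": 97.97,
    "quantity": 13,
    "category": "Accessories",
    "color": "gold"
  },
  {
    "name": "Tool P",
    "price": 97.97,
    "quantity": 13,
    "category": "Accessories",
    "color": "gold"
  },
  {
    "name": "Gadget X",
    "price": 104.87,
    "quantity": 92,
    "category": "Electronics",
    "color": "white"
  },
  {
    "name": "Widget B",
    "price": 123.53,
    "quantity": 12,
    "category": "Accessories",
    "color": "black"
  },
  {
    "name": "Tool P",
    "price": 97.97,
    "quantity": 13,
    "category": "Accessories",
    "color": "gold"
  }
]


Checking 9 records for duplicates:

  Row 1: Gadget X ($193.03, qty 55)
  Row 2: Gadget X ($75.19, qty 14)
  Row 3: Gadget X ($193.03, qty 55) <-- DUPLICATE
  Row 4: Device M ($241.16, qty 18)
  Row 5: Tool P ($97.97, qty 13)
  Row 6: Tool P ($97.97, qty 13) <-- DUPLICATE
  Row 7: Gadget X ($104.87, qty 92)
  Row 8: Widget B ($123.53, qty 12)
  Row 9: Tool P ($97.97, qty 13) <-- DUPLICATE

Duplicates found: 3
Unique records: 6

3 duplicates, 6 unique


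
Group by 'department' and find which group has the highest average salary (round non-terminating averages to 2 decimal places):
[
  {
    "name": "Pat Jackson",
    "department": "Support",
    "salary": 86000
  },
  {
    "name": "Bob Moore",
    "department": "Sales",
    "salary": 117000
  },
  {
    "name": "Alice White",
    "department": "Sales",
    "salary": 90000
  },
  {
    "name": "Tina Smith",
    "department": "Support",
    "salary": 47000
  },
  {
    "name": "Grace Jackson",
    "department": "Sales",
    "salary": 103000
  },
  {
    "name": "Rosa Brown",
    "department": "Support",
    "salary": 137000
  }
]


Group by: department

Groups:
  Sales: 3 people, avg salary = 310000/3 ≈ $103333.33
  Support: 3 people, avg salary = 270000/3 = $90000

Highest average salary: Sales (≈$103333.33)

Sales (≈$103333.33)


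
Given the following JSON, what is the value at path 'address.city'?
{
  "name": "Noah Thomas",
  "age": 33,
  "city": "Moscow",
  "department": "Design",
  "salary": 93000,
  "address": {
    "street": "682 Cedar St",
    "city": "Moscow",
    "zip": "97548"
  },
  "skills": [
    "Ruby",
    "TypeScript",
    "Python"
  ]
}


Query: address.city
Path: address -> city
Value: Moscow

Moscow


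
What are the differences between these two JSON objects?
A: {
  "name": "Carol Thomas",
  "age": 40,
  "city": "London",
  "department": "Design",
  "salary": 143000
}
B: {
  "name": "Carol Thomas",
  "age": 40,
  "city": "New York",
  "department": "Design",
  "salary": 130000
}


Comparing each field (in key order):
  name: same
  age: same
  city: DIFFERENT
  department: same
  salary: DIFFERENT
Differences:
  city: London -> New York
  salary: 143000 -> 130000

2 field(s) changed

2 changes: city, salary


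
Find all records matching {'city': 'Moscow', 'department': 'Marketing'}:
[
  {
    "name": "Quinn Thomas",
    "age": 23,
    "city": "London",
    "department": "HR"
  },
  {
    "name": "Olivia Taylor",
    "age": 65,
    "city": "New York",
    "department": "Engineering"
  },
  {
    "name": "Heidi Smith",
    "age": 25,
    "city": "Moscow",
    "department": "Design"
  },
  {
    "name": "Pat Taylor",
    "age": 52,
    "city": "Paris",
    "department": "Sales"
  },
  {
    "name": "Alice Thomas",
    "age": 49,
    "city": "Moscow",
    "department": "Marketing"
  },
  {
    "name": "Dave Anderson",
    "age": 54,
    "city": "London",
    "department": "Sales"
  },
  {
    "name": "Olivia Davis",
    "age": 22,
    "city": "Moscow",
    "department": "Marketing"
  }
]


Search criteria: {'city': 'Moscow', 'department': 'Marketing'}

Checking 7 records:
  Quinn Thomas: {city: London, department: HR}
  Olivia Taylor: {city: New York, department: Engineering}
  Heidi Smith: {city: Moscow, department: Design}
  Pat Taylor: {city: Paris, department: Sales}
  Alice Thomas: {city: Moscow, department: Marketing} <-- MATCH
  Dave Anderson: {city: London, department: Sales}
  Olivia Davis: {city: Moscow, department: Marketing} <-- MATCH

Matches: ["Alice Thomas", "Olivia Davis"]

["Alice Thomas", "Olivia Davis"]


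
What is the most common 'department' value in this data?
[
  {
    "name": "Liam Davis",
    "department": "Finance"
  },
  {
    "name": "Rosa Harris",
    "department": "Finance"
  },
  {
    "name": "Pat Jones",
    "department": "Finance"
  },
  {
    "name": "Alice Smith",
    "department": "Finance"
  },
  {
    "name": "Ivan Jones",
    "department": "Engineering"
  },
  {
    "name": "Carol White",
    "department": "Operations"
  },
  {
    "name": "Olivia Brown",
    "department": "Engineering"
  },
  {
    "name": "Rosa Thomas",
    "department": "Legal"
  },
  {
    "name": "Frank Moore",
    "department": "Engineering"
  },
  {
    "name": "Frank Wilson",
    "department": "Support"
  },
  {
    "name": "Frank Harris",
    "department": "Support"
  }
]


Counting 'department' values across 11 records:

  Finance: 4 ####
  Engineering: 3 ###
  Support: 2 ##
  Operations: 1 #
  Legal: 1 #

Most common: Finance (4 times)

Finance (4 times)


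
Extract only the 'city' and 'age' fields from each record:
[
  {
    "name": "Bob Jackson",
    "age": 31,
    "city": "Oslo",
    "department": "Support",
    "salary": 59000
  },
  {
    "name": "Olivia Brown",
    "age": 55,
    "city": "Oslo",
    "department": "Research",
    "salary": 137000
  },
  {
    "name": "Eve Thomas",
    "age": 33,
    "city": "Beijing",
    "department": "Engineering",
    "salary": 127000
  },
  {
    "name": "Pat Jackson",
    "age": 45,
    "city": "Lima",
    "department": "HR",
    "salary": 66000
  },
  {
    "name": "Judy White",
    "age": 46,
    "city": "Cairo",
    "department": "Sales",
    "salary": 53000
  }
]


Original: 5 records with fields: name, age, city, department, salary
Keep: ['city', 'age']
Drop: ['name', 'department', 'salary']
Result: 5 records, 2 fields each

[
  {
    "city": "Oslo",
    "age": 31
  },
  {
    "city": "Oslo",
    "age": 55
  },
  {
    "city": "Beijing",
    "age": 33
  },
  {
    "city": "Lima",
    "age": 45
  },
  {
    "city": "Cairo",
    "age": 46
  }
]


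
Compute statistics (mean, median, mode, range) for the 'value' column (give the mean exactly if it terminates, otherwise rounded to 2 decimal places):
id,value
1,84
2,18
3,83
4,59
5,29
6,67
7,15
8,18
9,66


Data: [84, 18, 83, 59, 29, 67, 15, 18, 66]
Count: 9
Sum: 439
Mean: 439/9 ≈ 48.78 (rounded to 2 decimal places)
Sorted: [15, 18, 18, 29, 59, 66, 67, 83, 84]
Median: 59.0
Mode: 18 (2 times)
Range: 84 - 15 = 69
Min: 15, Max: 84

mean≈48.78, median=59.0, mode=18, range=69


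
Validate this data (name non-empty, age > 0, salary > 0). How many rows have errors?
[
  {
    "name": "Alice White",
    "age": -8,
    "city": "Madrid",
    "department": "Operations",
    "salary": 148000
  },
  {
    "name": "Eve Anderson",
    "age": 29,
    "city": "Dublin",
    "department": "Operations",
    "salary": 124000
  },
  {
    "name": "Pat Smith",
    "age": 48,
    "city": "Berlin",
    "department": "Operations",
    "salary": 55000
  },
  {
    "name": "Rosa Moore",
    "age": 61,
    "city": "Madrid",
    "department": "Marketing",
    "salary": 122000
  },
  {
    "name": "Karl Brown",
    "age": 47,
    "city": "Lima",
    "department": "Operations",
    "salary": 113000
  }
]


Validating 5 records:
Rules: name non-empty, age > 0, salary > 0

  Row 1 (Alice White): negative age: -8
  Row 2 (Eve Anderson): OK
  Row 3 (Pat Smith): OK
  Row 4 (Rosa Moore): OK
  Row 5 (Karl Brown): OK

Total errors: 1

1 errors


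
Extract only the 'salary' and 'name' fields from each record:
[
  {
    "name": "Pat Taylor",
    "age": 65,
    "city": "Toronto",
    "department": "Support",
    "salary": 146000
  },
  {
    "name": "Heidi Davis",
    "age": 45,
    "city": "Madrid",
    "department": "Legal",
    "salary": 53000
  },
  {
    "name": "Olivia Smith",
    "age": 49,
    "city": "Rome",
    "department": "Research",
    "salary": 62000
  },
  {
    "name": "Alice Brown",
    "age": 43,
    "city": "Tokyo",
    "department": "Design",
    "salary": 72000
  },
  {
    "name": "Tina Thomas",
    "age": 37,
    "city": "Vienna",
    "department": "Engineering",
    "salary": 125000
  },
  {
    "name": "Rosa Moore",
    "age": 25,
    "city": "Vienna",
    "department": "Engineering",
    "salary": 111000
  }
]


Original: 6 records with fields: name, age, city, department, salary
Keep: ['salary', 'name']
Drop: ['age', 'city', 'department']
Result: 6 records, 2 fields each

[
  {
    "salary": 146000,
    "name": "Pat Taylor"
  },
  {
    "salary": 53000,
    "name": "Heidi Davis"
  },
  {
    "salary": 62000,
    "name": "Olivia Smith"
  },
  {
    "salary": 72000,
    "name": "Alice Brown"
  },
  {
    "salary": 125000,
    "name": "Tina Thomas"
  },
  {
    "salary": 111000,
    "name": "Rosa Moore"
  }
]
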